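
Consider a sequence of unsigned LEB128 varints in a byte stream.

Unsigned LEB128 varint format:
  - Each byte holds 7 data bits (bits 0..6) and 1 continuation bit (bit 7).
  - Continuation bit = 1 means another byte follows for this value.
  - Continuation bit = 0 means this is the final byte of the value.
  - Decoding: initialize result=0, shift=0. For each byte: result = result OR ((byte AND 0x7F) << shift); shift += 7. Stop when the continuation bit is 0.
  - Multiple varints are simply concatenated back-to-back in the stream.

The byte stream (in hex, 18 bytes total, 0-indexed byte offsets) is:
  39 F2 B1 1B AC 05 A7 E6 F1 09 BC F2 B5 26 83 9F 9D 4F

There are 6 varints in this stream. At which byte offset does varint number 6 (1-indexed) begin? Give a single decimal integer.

  byte[0]=0x39 cont=0 payload=0x39=57: acc |= 57<<0 -> acc=57 shift=7 [end]
Varint 1: bytes[0:1] = 39 -> value 57 (1 byte(s))
  byte[1]=0xF2 cont=1 payload=0x72=114: acc |= 114<<0 -> acc=114 shift=7
  byte[2]=0xB1 cont=1 payload=0x31=49: acc |= 49<<7 -> acc=6386 shift=14
  byte[3]=0x1B cont=0 payload=0x1B=27: acc |= 27<<14 -> acc=448754 shift=21 [end]
Varint 2: bytes[1:4] = F2 B1 1B -> value 448754 (3 byte(s))
  byte[4]=0xAC cont=1 payload=0x2C=44: acc |= 44<<0 -> acc=44 shift=7
  byte[5]=0x05 cont=0 payload=0x05=5: acc |= 5<<7 -> acc=684 shift=14 [end]
Varint 3: bytes[4:6] = AC 05 -> value 684 (2 byte(s))
  byte[6]=0xA7 cont=1 payload=0x27=39: acc |= 39<<0 -> acc=39 shift=7
  byte[7]=0xE6 cont=1 payload=0x66=102: acc |= 102<<7 -> acc=13095 shift=14
  byte[8]=0xF1 cont=1 payload=0x71=113: acc |= 113<<14 -> acc=1864487 shift=21
  byte[9]=0x09 cont=0 payload=0x09=9: acc |= 9<<21 -> acc=20738855 shift=28 [end]
Varint 4: bytes[6:10] = A7 E6 F1 09 -> value 20738855 (4 byte(s))
  byte[10]=0xBC cont=1 payload=0x3C=60: acc |= 60<<0 -> acc=60 shift=7
  byte[11]=0xF2 cont=1 payload=0x72=114: acc |= 114<<7 -> acc=14652 shift=14
  byte[12]=0xB5 cont=1 payload=0x35=53: acc |= 53<<14 -> acc=883004 shift=21
  byte[13]=0x26 cont=0 payload=0x26=38: acc |= 38<<21 -> acc=80574780 shift=28 [end]
Varint 5: bytes[10:14] = BC F2 B5 26 -> value 80574780 (4 byte(s))
  byte[14]=0x83 cont=1 payload=0x03=3: acc |= 3<<0 -> acc=3 shift=7
  byte[15]=0x9F cont=1 payload=0x1F=31: acc |= 31<<7 -> acc=3971 shift=14
  byte[16]=0x9D cont=1 payload=0x1D=29: acc |= 29<<14 -> acc=479107 shift=21
  byte[17]=0x4F cont=0 payload=0x4F=79: acc |= 79<<21 -> acc=166154115 shift=28 [end]
Varint 6: bytes[14:18] = 83 9F 9D 4F -> value 166154115 (4 byte(s))

Answer: 14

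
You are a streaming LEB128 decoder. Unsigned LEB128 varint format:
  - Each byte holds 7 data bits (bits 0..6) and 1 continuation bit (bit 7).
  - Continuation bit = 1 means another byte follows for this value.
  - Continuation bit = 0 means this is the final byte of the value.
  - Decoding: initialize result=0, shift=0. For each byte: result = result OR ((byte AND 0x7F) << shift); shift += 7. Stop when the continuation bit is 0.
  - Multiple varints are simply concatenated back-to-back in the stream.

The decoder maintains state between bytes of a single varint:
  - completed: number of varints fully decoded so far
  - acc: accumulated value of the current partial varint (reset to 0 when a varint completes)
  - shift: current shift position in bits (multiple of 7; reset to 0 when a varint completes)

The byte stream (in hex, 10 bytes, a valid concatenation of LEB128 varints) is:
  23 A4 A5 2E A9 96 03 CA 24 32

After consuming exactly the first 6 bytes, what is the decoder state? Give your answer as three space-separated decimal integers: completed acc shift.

byte[0]=0x23 cont=0 payload=0x23: varint #1 complete (value=35); reset -> completed=1 acc=0 shift=0
byte[1]=0xA4 cont=1 payload=0x24: acc |= 36<<0 -> completed=1 acc=36 shift=7
byte[2]=0xA5 cont=1 payload=0x25: acc |= 37<<7 -> completed=1 acc=4772 shift=14
byte[3]=0x2E cont=0 payload=0x2E: varint #2 complete (value=758436); reset -> completed=2 acc=0 shift=0
byte[4]=0xA9 cont=1 payload=0x29: acc |= 41<<0 -> completed=2 acc=41 shift=7
byte[5]=0x96 cont=1 payload=0x16: acc |= 22<<7 -> completed=2 acc=2857 shift=14

Answer: 2 2857 14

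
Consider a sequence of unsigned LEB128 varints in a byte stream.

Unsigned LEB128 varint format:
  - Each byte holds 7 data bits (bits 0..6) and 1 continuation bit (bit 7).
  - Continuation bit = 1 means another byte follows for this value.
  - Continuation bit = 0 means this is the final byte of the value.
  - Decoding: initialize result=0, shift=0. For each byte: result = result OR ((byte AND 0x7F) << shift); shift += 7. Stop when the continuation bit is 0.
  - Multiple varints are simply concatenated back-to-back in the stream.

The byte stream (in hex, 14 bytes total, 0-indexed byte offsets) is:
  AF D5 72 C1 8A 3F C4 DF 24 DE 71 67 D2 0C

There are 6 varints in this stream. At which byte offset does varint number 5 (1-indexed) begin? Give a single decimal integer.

  byte[0]=0xAF cont=1 payload=0x2F=47: acc |= 47<<0 -> acc=47 shift=7
  byte[1]=0xD5 cont=1 payload=0x55=85: acc |= 85<<7 -> acc=10927 shift=14
  byte[2]=0x72 cont=0 payload=0x72=114: acc |= 114<<14 -> acc=1878703 shift=21 [end]
Varint 1: bytes[0:3] = AF D5 72 -> value 1878703 (3 byte(s))
  byte[3]=0xC1 cont=1 payload=0x41=65: acc |= 65<<0 -> acc=65 shift=7
  byte[4]=0x8A cont=1 payload=0x0A=10: acc |= 10<<7 -> acc=1345 shift=14
  byte[5]=0x3F cont=0 payload=0x3F=63: acc |= 63<<14 -> acc=1033537 shift=21 [end]
Varint 2: bytes[3:6] = C1 8A 3F -> value 1033537 (3 byte(s))
  byte[6]=0xC4 cont=1 payload=0x44=68: acc |= 68<<0 -> acc=68 shift=7
  byte[7]=0xDF cont=1 payload=0x5F=95: acc |= 95<<7 -> acc=12228 shift=14
  byte[8]=0x24 cont=0 payload=0x24=36: acc |= 36<<14 -> acc=602052 shift=21 [end]
Varint 3: bytes[6:9] = C4 DF 24 -> value 602052 (3 byte(s))
  byte[9]=0xDE cont=1 payload=0x5E=94: acc |= 94<<0 -> acc=94 shift=7
  byte[10]=0x71 cont=0 payload=0x71=113: acc |= 113<<7 -> acc=14558 shift=14 [end]
Varint 4: bytes[9:11] = DE 71 -> value 14558 (2 byte(s))
  byte[11]=0x67 cont=0 payload=0x67=103: acc |= 103<<0 -> acc=103 shift=7 [end]
Varint 5: bytes[11:12] = 67 -> value 103 (1 byte(s))
  byte[12]=0xD2 cont=1 payload=0x52=82: acc |= 82<<0 -> acc=82 shift=7
  byte[13]=0x0C cont=0 payload=0x0C=12: acc |= 12<<7 -> acc=1618 shift=14 [end]
Varint 6: bytes[12:14] = D2 0C -> value 1618 (2 byte(s))

Answer: 11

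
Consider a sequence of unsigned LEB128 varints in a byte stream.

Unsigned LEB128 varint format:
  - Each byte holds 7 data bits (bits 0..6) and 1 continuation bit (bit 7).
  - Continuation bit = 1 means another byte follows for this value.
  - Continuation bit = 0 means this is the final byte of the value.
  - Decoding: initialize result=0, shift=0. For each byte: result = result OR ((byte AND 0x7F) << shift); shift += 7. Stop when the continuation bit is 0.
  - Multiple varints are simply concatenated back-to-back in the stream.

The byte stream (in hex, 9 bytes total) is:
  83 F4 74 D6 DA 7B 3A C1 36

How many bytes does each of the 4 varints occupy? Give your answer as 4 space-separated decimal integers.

  byte[0]=0x83 cont=1 payload=0x03=3: acc |= 3<<0 -> acc=3 shift=7
  byte[1]=0xF4 cont=1 payload=0x74=116: acc |= 116<<7 -> acc=14851 shift=14
  byte[2]=0x74 cont=0 payload=0x74=116: acc |= 116<<14 -> acc=1915395 shift=21 [end]
Varint 1: bytes[0:3] = 83 F4 74 -> value 1915395 (3 byte(s))
  byte[3]=0xD6 cont=1 payload=0x56=86: acc |= 86<<0 -> acc=86 shift=7
  byte[4]=0xDA cont=1 payload=0x5A=90: acc |= 90<<7 -> acc=11606 shift=14
  byte[5]=0x7B cont=0 payload=0x7B=123: acc |= 123<<14 -> acc=2026838 shift=21 [end]
Varint 2: bytes[3:6] = D6 DA 7B -> value 2026838 (3 byte(s))
  byte[6]=0x3A cont=0 payload=0x3A=58: acc |= 58<<0 -> acc=58 shift=7 [end]
Varint 3: bytes[6:7] = 3A -> value 58 (1 byte(s))
  byte[7]=0xC1 cont=1 payload=0x41=65: acc |= 65<<0 -> acc=65 shift=7
  byte[8]=0x36 cont=0 payload=0x36=54: acc |= 54<<7 -> acc=6977 shift=14 [end]
Varint 4: bytes[7:9] = C1 36 -> value 6977 (2 byte(s))

Answer: 3 3 1 2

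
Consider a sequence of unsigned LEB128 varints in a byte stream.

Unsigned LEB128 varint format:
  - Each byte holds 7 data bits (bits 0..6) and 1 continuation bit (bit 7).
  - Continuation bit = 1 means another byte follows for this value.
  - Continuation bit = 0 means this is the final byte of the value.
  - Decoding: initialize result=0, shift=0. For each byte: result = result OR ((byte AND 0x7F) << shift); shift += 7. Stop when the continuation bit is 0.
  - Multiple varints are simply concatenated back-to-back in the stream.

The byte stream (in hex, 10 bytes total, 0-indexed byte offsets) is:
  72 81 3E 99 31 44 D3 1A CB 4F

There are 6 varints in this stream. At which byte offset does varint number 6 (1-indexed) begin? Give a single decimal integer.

Answer: 8

Derivation:
  byte[0]=0x72 cont=0 payload=0x72=114: acc |= 114<<0 -> acc=114 shift=7 [end]
Varint 1: bytes[0:1] = 72 -> value 114 (1 byte(s))
  byte[1]=0x81 cont=1 payload=0x01=1: acc |= 1<<0 -> acc=1 shift=7
  byte[2]=0x3E cont=0 payload=0x3E=62: acc |= 62<<7 -> acc=7937 shift=14 [end]
Varint 2: bytes[1:3] = 81 3E -> value 7937 (2 byte(s))
  byte[3]=0x99 cont=1 payload=0x19=25: acc |= 25<<0 -> acc=25 shift=7
  byte[4]=0x31 cont=0 payload=0x31=49: acc |= 49<<7 -> acc=6297 shift=14 [end]
Varint 3: bytes[3:5] = 99 31 -> value 6297 (2 byte(s))
  byte[5]=0x44 cont=0 payload=0x44=68: acc |= 68<<0 -> acc=68 shift=7 [end]
Varint 4: bytes[5:6] = 44 -> value 68 (1 byte(s))
  byte[6]=0xD3 cont=1 payload=0x53=83: acc |= 83<<0 -> acc=83 shift=7
  byte[7]=0x1A cont=0 payload=0x1A=26: acc |= 26<<7 -> acc=3411 shift=14 [end]
Varint 5: bytes[6:8] = D3 1A -> value 3411 (2 byte(s))
  byte[8]=0xCB cont=1 payload=0x4B=75: acc |= 75<<0 -> acc=75 shift=7
  byte[9]=0x4F cont=0 payload=0x4F=79: acc |= 79<<7 -> acc=10187 shift=14 [end]
Varint 6: bytes[8:10] = CB 4F -> value 10187 (2 byte(s))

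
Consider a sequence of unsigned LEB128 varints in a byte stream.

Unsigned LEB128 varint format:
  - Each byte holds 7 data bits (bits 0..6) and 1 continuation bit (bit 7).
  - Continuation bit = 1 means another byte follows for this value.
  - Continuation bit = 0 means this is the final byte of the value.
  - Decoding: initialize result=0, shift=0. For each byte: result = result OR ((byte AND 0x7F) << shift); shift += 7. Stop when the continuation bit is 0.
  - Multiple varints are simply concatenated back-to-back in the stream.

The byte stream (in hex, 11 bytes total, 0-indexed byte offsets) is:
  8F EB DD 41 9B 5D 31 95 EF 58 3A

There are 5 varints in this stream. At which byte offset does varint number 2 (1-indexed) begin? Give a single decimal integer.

Answer: 4

Derivation:
  byte[0]=0x8F cont=1 payload=0x0F=15: acc |= 15<<0 -> acc=15 shift=7
  byte[1]=0xEB cont=1 payload=0x6B=107: acc |= 107<<7 -> acc=13711 shift=14
  byte[2]=0xDD cont=1 payload=0x5D=93: acc |= 93<<14 -> acc=1537423 shift=21
  byte[3]=0x41 cont=0 payload=0x41=65: acc |= 65<<21 -> acc=137852303 shift=28 [end]
Varint 1: bytes[0:4] = 8F EB DD 41 -> value 137852303 (4 byte(s))
  byte[4]=0x9B cont=1 payload=0x1B=27: acc |= 27<<0 -> acc=27 shift=7
  byte[5]=0x5D cont=0 payload=0x5D=93: acc |= 93<<7 -> acc=11931 shift=14 [end]
Varint 2: bytes[4:6] = 9B 5D -> value 11931 (2 byte(s))
  byte[6]=0x31 cont=0 payload=0x31=49: acc |= 49<<0 -> acc=49 shift=7 [end]
Varint 3: bytes[6:7] = 31 -> value 49 (1 byte(s))
  byte[7]=0x95 cont=1 payload=0x15=21: acc |= 21<<0 -> acc=21 shift=7
  byte[8]=0xEF cont=1 payload=0x6F=111: acc |= 111<<7 -> acc=14229 shift=14
  byte[9]=0x58 cont=0 payload=0x58=88: acc |= 88<<14 -> acc=1456021 shift=21 [end]
Varint 4: bytes[7:10] = 95 EF 58 -> value 1456021 (3 byte(s))
  byte[10]=0x3A cont=0 payload=0x3A=58: acc |= 58<<0 -> acc=58 shift=7 [end]
Varint 5: bytes[10:11] = 3A -> value 58 (1 byte(s))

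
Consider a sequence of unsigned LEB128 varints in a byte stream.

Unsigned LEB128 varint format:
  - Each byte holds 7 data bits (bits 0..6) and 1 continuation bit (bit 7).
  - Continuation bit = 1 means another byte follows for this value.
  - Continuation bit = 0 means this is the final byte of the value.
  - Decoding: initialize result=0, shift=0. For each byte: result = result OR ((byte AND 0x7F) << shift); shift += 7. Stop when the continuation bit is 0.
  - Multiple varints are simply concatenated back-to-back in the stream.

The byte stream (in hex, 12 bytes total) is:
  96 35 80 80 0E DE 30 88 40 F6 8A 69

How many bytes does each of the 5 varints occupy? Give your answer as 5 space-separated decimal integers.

Answer: 2 3 2 2 3

Derivation:
  byte[0]=0x96 cont=1 payload=0x16=22: acc |= 22<<0 -> acc=22 shift=7
  byte[1]=0x35 cont=0 payload=0x35=53: acc |= 53<<7 -> acc=6806 shift=14 [end]
Varint 1: bytes[0:2] = 96 35 -> value 6806 (2 byte(s))
  byte[2]=0x80 cont=1 payload=0x00=0: acc |= 0<<0 -> acc=0 shift=7
  byte[3]=0x80 cont=1 payload=0x00=0: acc |= 0<<7 -> acc=0 shift=14
  byte[4]=0x0E cont=0 payload=0x0E=14: acc |= 14<<14 -> acc=229376 shift=21 [end]
Varint 2: bytes[2:5] = 80 80 0E -> value 229376 (3 byte(s))
  byte[5]=0xDE cont=1 payload=0x5E=94: acc |= 94<<0 -> acc=94 shift=7
  byte[6]=0x30 cont=0 payload=0x30=48: acc |= 48<<7 -> acc=6238 shift=14 [end]
Varint 3: bytes[5:7] = DE 30 -> value 6238 (2 byte(s))
  byte[7]=0x88 cont=1 payload=0x08=8: acc |= 8<<0 -> acc=8 shift=7
  byte[8]=0x40 cont=0 payload=0x40=64: acc |= 64<<7 -> acc=8200 shift=14 [end]
Varint 4: bytes[7:9] = 88 40 -> value 8200 (2 byte(s))
  byte[9]=0xF6 cont=1 payload=0x76=118: acc |= 118<<0 -> acc=118 shift=7
  byte[10]=0x8A cont=1 payload=0x0A=10: acc |= 10<<7 -> acc=1398 shift=14
  byte[11]=0x69 cont=0 payload=0x69=105: acc |= 105<<14 -> acc=1721718 shift=21 [end]
Varint 5: bytes[9:12] = F6 8A 69 -> value 1721718 (3 byte(s))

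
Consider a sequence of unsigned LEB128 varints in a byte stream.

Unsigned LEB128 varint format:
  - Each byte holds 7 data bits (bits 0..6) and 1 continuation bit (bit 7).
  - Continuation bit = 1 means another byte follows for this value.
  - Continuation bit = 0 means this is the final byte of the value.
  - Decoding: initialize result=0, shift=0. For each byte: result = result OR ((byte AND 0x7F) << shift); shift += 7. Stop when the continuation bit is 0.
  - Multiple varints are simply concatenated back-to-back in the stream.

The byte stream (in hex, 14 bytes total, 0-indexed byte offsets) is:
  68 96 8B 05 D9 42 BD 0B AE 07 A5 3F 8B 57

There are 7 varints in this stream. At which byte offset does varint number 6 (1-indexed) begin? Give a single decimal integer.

Answer: 10

Derivation:
  byte[0]=0x68 cont=0 payload=0x68=104: acc |= 104<<0 -> acc=104 shift=7 [end]
Varint 1: bytes[0:1] = 68 -> value 104 (1 byte(s))
  byte[1]=0x96 cont=1 payload=0x16=22: acc |= 22<<0 -> acc=22 shift=7
  byte[2]=0x8B cont=1 payload=0x0B=11: acc |= 11<<7 -> acc=1430 shift=14
  byte[3]=0x05 cont=0 payload=0x05=5: acc |= 5<<14 -> acc=83350 shift=21 [end]
Varint 2: bytes[1:4] = 96 8B 05 -> value 83350 (3 byte(s))
  byte[4]=0xD9 cont=1 payload=0x59=89: acc |= 89<<0 -> acc=89 shift=7
  byte[5]=0x42 cont=0 payload=0x42=66: acc |= 66<<7 -> acc=8537 shift=14 [end]
Varint 3: bytes[4:6] = D9 42 -> value 8537 (2 byte(s))
  byte[6]=0xBD cont=1 payload=0x3D=61: acc |= 61<<0 -> acc=61 shift=7
  byte[7]=0x0B cont=0 payload=0x0B=11: acc |= 11<<7 -> acc=1469 shift=14 [end]
Varint 4: bytes[6:8] = BD 0B -> value 1469 (2 byte(s))
  byte[8]=0xAE cont=1 payload=0x2E=46: acc |= 46<<0 -> acc=46 shift=7
  byte[9]=0x07 cont=0 payload=0x07=7: acc |= 7<<7 -> acc=942 shift=14 [end]
Varint 5: bytes[8:10] = AE 07 -> value 942 (2 byte(s))
  byte[10]=0xA5 cont=1 payload=0x25=37: acc |= 37<<0 -> acc=37 shift=7
  byte[11]=0x3F cont=0 payload=0x3F=63: acc |= 63<<7 -> acc=8101 shift=14 [end]
Varint 6: bytes[10:12] = A5 3F -> value 8101 (2 byte(s))
  byte[12]=0x8B cont=1 payload=0x0B=11: acc |= 11<<0 -> acc=11 shift=7
  byte[13]=0x57 cont=0 payload=0x57=87: acc |= 87<<7 -> acc=11147 shift=14 [end]
Varint 7: bytes[12:14] = 8B 57 -> value 11147 (2 byte(s))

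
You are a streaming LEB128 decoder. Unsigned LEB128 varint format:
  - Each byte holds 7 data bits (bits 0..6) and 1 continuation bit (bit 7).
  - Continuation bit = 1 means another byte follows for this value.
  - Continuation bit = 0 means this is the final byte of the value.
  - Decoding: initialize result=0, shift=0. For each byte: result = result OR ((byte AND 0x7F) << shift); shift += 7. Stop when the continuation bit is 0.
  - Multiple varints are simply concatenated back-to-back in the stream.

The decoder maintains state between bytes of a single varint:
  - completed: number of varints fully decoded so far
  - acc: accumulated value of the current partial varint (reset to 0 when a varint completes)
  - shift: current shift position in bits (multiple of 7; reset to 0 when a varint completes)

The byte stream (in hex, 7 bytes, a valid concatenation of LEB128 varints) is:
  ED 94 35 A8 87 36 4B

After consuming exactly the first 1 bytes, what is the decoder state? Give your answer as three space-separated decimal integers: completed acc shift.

Answer: 0 109 7

Derivation:
byte[0]=0xED cont=1 payload=0x6D: acc |= 109<<0 -> completed=0 acc=109 shift=7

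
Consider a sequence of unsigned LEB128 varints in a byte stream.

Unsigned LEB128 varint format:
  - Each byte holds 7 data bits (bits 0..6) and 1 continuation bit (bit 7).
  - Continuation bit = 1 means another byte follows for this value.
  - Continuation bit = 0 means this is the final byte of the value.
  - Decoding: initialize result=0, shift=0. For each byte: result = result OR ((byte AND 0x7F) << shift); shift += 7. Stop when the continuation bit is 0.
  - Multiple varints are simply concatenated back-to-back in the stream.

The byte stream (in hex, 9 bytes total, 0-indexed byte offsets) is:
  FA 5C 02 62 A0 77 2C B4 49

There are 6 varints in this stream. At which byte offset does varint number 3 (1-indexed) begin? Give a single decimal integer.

Answer: 3

Derivation:
  byte[0]=0xFA cont=1 payload=0x7A=122: acc |= 122<<0 -> acc=122 shift=7
  byte[1]=0x5C cont=0 payload=0x5C=92: acc |= 92<<7 -> acc=11898 shift=14 [end]
Varint 1: bytes[0:2] = FA 5C -> value 11898 (2 byte(s))
  byte[2]=0x02 cont=0 payload=0x02=2: acc |= 2<<0 -> acc=2 shift=7 [end]
Varint 2: bytes[2:3] = 02 -> value 2 (1 byte(s))
  byte[3]=0x62 cont=0 payload=0x62=98: acc |= 98<<0 -> acc=98 shift=7 [end]
Varint 3: bytes[3:4] = 62 -> value 98 (1 byte(s))
  byte[4]=0xA0 cont=1 payload=0x20=32: acc |= 32<<0 -> acc=32 shift=7
  byte[5]=0x77 cont=0 payload=0x77=119: acc |= 119<<7 -> acc=15264 shift=14 [end]
Varint 4: bytes[4:6] = A0 77 -> value 15264 (2 byte(s))
  byte[6]=0x2C cont=0 payload=0x2C=44: acc |= 44<<0 -> acc=44 shift=7 [end]
Varint 5: bytes[6:7] = 2C -> value 44 (1 byte(s))
  byte[7]=0xB4 cont=1 payload=0x34=52: acc |= 52<<0 -> acc=52 shift=7
  byte[8]=0x49 cont=0 payload=0x49=73: acc |= 73<<7 -> acc=9396 shift=14 [end]
Varint 6: bytes[7:9] = B4 49 -> value 9396 (2 byte(s))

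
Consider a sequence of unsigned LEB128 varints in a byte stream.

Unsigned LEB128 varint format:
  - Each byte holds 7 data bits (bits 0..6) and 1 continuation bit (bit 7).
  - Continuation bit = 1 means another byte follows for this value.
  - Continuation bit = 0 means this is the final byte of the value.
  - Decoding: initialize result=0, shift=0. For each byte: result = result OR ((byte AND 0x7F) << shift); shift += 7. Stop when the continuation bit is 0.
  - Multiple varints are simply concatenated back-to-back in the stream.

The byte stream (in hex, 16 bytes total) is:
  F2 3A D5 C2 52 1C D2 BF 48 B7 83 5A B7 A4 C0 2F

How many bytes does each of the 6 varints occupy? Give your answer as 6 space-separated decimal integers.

  byte[0]=0xF2 cont=1 payload=0x72=114: acc |= 114<<0 -> acc=114 shift=7
  byte[1]=0x3A cont=0 payload=0x3A=58: acc |= 58<<7 -> acc=7538 shift=14 [end]
Varint 1: bytes[0:2] = F2 3A -> value 7538 (2 byte(s))
  byte[2]=0xD5 cont=1 payload=0x55=85: acc |= 85<<0 -> acc=85 shift=7
  byte[3]=0xC2 cont=1 payload=0x42=66: acc |= 66<<7 -> acc=8533 shift=14
  byte[4]=0x52 cont=0 payload=0x52=82: acc |= 82<<14 -> acc=1352021 shift=21 [end]
Varint 2: bytes[2:5] = D5 C2 52 -> value 1352021 (3 byte(s))
  byte[5]=0x1C cont=0 payload=0x1C=28: acc |= 28<<0 -> acc=28 shift=7 [end]
Varint 3: bytes[5:6] = 1C -> value 28 (1 byte(s))
  byte[6]=0xD2 cont=1 payload=0x52=82: acc |= 82<<0 -> acc=82 shift=7
  byte[7]=0xBF cont=1 payload=0x3F=63: acc |= 63<<7 -> acc=8146 shift=14
  byte[8]=0x48 cont=0 payload=0x48=72: acc |= 72<<14 -> acc=1187794 shift=21 [end]
Varint 4: bytes[6:9] = D2 BF 48 -> value 1187794 (3 byte(s))
  byte[9]=0xB7 cont=1 payload=0x37=55: acc |= 55<<0 -> acc=55 shift=7
  byte[10]=0x83 cont=1 payload=0x03=3: acc |= 3<<7 -> acc=439 shift=14
  byte[11]=0x5A cont=0 payload=0x5A=90: acc |= 90<<14 -> acc=1474999 shift=21 [end]
Varint 5: bytes[9:12] = B7 83 5A -> value 1474999 (3 byte(s))
  byte[12]=0xB7 cont=1 payload=0x37=55: acc |= 55<<0 -> acc=55 shift=7
  byte[13]=0xA4 cont=1 payload=0x24=36: acc |= 36<<7 -> acc=4663 shift=14
  byte[14]=0xC0 cont=1 payload=0x40=64: acc |= 64<<14 -> acc=1053239 shift=21
  byte[15]=0x2F cont=0 payload=0x2F=47: acc |= 47<<21 -> acc=99619383 shift=28 [end]
Varint 6: bytes[12:16] = B7 A4 C0 2F -> value 99619383 (4 byte(s))

Answer: 2 3 1 3 3 4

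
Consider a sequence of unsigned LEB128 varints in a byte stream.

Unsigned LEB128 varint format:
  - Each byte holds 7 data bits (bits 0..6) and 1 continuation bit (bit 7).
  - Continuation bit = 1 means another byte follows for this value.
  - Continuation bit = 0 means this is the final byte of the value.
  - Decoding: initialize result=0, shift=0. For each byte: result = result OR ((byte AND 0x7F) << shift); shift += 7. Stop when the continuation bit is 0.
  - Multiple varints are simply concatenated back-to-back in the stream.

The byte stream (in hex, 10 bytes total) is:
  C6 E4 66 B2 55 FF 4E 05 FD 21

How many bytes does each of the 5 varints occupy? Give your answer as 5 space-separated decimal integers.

Answer: 3 2 2 1 2

Derivation:
  byte[0]=0xC6 cont=1 payload=0x46=70: acc |= 70<<0 -> acc=70 shift=7
  byte[1]=0xE4 cont=1 payload=0x64=100: acc |= 100<<7 -> acc=12870 shift=14
  byte[2]=0x66 cont=0 payload=0x66=102: acc |= 102<<14 -> acc=1684038 shift=21 [end]
Varint 1: bytes[0:3] = C6 E4 66 -> value 1684038 (3 byte(s))
  byte[3]=0xB2 cont=1 payload=0x32=50: acc |= 50<<0 -> acc=50 shift=7
  byte[4]=0x55 cont=0 payload=0x55=85: acc |= 85<<7 -> acc=10930 shift=14 [end]
Varint 2: bytes[3:5] = B2 55 -> value 10930 (2 byte(s))
  byte[5]=0xFF cont=1 payload=0x7F=127: acc |= 127<<0 -> acc=127 shift=7
  byte[6]=0x4E cont=0 payload=0x4E=78: acc |= 78<<7 -> acc=10111 shift=14 [end]
Varint 3: bytes[5:7] = FF 4E -> value 10111 (2 byte(s))
  byte[7]=0x05 cont=0 payload=0x05=5: acc |= 5<<0 -> acc=5 shift=7 [end]
Varint 4: bytes[7:8] = 05 -> value 5 (1 byte(s))
  byte[8]=0xFD cont=1 payload=0x7D=125: acc |= 125<<0 -> acc=125 shift=7
  byte[9]=0x21 cont=0 payload=0x21=33: acc |= 33<<7 -> acc=4349 shift=14 [end]
Varint 5: bytes[8:10] = FD 21 -> value 4349 (2 byte(s))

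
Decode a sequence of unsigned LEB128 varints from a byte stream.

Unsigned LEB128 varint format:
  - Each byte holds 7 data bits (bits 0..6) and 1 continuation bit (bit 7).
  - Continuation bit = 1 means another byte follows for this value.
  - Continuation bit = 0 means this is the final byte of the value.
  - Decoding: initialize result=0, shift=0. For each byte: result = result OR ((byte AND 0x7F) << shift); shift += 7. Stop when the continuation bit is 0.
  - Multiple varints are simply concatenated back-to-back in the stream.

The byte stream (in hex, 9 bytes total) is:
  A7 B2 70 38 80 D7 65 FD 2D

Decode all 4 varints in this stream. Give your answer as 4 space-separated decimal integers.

  byte[0]=0xA7 cont=1 payload=0x27=39: acc |= 39<<0 -> acc=39 shift=7
  byte[1]=0xB2 cont=1 payload=0x32=50: acc |= 50<<7 -> acc=6439 shift=14
  byte[2]=0x70 cont=0 payload=0x70=112: acc |= 112<<14 -> acc=1841447 shift=21 [end]
Varint 1: bytes[0:3] = A7 B2 70 -> value 1841447 (3 byte(s))
  byte[3]=0x38 cont=0 payload=0x38=56: acc |= 56<<0 -> acc=56 shift=7 [end]
Varint 2: bytes[3:4] = 38 -> value 56 (1 byte(s))
  byte[4]=0x80 cont=1 payload=0x00=0: acc |= 0<<0 -> acc=0 shift=7
  byte[5]=0xD7 cont=1 payload=0x57=87: acc |= 87<<7 -> acc=11136 shift=14
  byte[6]=0x65 cont=0 payload=0x65=101: acc |= 101<<14 -> acc=1665920 shift=21 [end]
Varint 3: bytes[4:7] = 80 D7 65 -> value 1665920 (3 byte(s))
  byte[7]=0xFD cont=1 payload=0x7D=125: acc |= 125<<0 -> acc=125 shift=7
  byte[8]=0x2D cont=0 payload=0x2D=45: acc |= 45<<7 -> acc=5885 shift=14 [end]
Varint 4: bytes[7:9] = FD 2D -> value 5885 (2 byte(s))

Answer: 1841447 56 1665920 5885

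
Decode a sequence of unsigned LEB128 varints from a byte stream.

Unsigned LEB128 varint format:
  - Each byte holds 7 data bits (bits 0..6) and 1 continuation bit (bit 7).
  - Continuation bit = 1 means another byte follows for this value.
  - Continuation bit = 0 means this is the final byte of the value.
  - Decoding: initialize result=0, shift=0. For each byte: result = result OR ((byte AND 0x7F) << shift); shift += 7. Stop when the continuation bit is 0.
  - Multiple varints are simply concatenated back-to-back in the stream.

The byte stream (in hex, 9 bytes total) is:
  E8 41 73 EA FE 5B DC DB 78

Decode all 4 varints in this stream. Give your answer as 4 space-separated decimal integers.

Answer: 8424 115 1507178 1977820

Derivation:
  byte[0]=0xE8 cont=1 payload=0x68=104: acc |= 104<<0 -> acc=104 shift=7
  byte[1]=0x41 cont=0 payload=0x41=65: acc |= 65<<7 -> acc=8424 shift=14 [end]
Varint 1: bytes[0:2] = E8 41 -> value 8424 (2 byte(s))
  byte[2]=0x73 cont=0 payload=0x73=115: acc |= 115<<0 -> acc=115 shift=7 [end]
Varint 2: bytes[2:3] = 73 -> value 115 (1 byte(s))
  byte[3]=0xEA cont=1 payload=0x6A=106: acc |= 106<<0 -> acc=106 shift=7
  byte[4]=0xFE cont=1 payload=0x7E=126: acc |= 126<<7 -> acc=16234 shift=14
  byte[5]=0x5B cont=0 payload=0x5B=91: acc |= 91<<14 -> acc=1507178 shift=21 [end]
Varint 3: bytes[3:6] = EA FE 5B -> value 1507178 (3 byte(s))
  byte[6]=0xDC cont=1 payload=0x5C=92: acc |= 92<<0 -> acc=92 shift=7
  byte[7]=0xDB cont=1 payload=0x5B=91: acc |= 91<<7 -> acc=11740 shift=14
  byte[8]=0x78 cont=0 payload=0x78=120: acc |= 120<<14 -> acc=1977820 shift=21 [end]
Varint 4: bytes[6:9] = DC DB 78 -> value 1977820 (3 byte(s))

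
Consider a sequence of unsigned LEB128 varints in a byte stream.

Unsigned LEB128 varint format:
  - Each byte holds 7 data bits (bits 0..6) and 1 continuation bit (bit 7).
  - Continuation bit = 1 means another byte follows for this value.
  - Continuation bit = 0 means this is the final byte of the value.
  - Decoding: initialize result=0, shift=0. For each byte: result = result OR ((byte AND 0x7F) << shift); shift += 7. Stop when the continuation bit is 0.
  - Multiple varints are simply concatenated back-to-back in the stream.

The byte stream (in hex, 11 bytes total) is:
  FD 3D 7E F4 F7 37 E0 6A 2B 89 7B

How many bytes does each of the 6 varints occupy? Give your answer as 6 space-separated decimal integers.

  byte[0]=0xFD cont=1 payload=0x7D=125: acc |= 125<<0 -> acc=125 shift=7
  byte[1]=0x3D cont=0 payload=0x3D=61: acc |= 61<<7 -> acc=7933 shift=14 [end]
Varint 1: bytes[0:2] = FD 3D -> value 7933 (2 byte(s))
  byte[2]=0x7E cont=0 payload=0x7E=126: acc |= 126<<0 -> acc=126 shift=7 [end]
Varint 2: bytes[2:3] = 7E -> value 126 (1 byte(s))
  byte[3]=0xF4 cont=1 payload=0x74=116: acc |= 116<<0 -> acc=116 shift=7
  byte[4]=0xF7 cont=1 payload=0x77=119: acc |= 119<<7 -> acc=15348 shift=14
  byte[5]=0x37 cont=0 payload=0x37=55: acc |= 55<<14 -> acc=916468 shift=21 [end]
Varint 3: bytes[3:6] = F4 F7 37 -> value 916468 (3 byte(s))
  byte[6]=0xE0 cont=1 payload=0x60=96: acc |= 96<<0 -> acc=96 shift=7
  byte[7]=0x6A cont=0 payload=0x6A=106: acc |= 106<<7 -> acc=13664 shift=14 [end]
Varint 4: bytes[6:8] = E0 6A -> value 13664 (2 byte(s))
  byte[8]=0x2B cont=0 payload=0x2B=43: acc |= 43<<0 -> acc=43 shift=7 [end]
Varint 5: bytes[8:9] = 2B -> value 43 (1 byte(s))
  byte[9]=0x89 cont=1 payload=0x09=9: acc |= 9<<0 -> acc=9 shift=7
  byte[10]=0x7B cont=0 payload=0x7B=123: acc |= 123<<7 -> acc=15753 shift=14 [end]
Varint 6: bytes[9:11] = 89 7B -> value 15753 (2 byte(s))

Answer: 2 1 3 2 1 2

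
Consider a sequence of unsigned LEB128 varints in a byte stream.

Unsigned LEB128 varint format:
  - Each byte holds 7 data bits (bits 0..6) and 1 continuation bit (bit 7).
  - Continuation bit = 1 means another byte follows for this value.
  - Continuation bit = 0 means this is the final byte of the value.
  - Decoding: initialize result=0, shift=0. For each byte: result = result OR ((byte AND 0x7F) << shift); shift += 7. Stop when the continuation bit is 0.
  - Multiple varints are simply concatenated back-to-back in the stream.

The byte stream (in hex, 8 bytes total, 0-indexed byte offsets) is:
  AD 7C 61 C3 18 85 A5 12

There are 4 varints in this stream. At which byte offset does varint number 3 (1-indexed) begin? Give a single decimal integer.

  byte[0]=0xAD cont=1 payload=0x2D=45: acc |= 45<<0 -> acc=45 shift=7
  byte[1]=0x7C cont=0 payload=0x7C=124: acc |= 124<<7 -> acc=15917 shift=14 [end]
Varint 1: bytes[0:2] = AD 7C -> value 15917 (2 byte(s))
  byte[2]=0x61 cont=0 payload=0x61=97: acc |= 97<<0 -> acc=97 shift=7 [end]
Varint 2: bytes[2:3] = 61 -> value 97 (1 byte(s))
  byte[3]=0xC3 cont=1 payload=0x43=67: acc |= 67<<0 -> acc=67 shift=7
  byte[4]=0x18 cont=0 payload=0x18=24: acc |= 24<<7 -> acc=3139 shift=14 [end]
Varint 3: bytes[3:5] = C3 18 -> value 3139 (2 byte(s))
  byte[5]=0x85 cont=1 payload=0x05=5: acc |= 5<<0 -> acc=5 shift=7
  byte[6]=0xA5 cont=1 payload=0x25=37: acc |= 37<<7 -> acc=4741 shift=14
  byte[7]=0x12 cont=0 payload=0x12=18: acc |= 18<<14 -> acc=299653 shift=21 [end]
Varint 4: bytes[5:8] = 85 A5 12 -> value 299653 (3 byte(s))

Answer: 3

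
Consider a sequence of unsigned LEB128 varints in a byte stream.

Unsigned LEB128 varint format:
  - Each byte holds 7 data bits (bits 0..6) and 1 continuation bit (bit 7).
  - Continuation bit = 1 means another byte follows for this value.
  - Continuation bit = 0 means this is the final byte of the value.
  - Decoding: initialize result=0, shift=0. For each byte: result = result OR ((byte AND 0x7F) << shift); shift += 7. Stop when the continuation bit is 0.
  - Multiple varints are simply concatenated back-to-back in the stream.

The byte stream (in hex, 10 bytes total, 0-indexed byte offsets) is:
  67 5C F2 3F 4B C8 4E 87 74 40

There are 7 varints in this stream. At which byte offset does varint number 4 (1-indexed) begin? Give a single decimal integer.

Answer: 4

Derivation:
  byte[0]=0x67 cont=0 payload=0x67=103: acc |= 103<<0 -> acc=103 shift=7 [end]
Varint 1: bytes[0:1] = 67 -> value 103 (1 byte(s))
  byte[1]=0x5C cont=0 payload=0x5C=92: acc |= 92<<0 -> acc=92 shift=7 [end]
Varint 2: bytes[1:2] = 5C -> value 92 (1 byte(s))
  byte[2]=0xF2 cont=1 payload=0x72=114: acc |= 114<<0 -> acc=114 shift=7
  byte[3]=0x3F cont=0 payload=0x3F=63: acc |= 63<<7 -> acc=8178 shift=14 [end]
Varint 3: bytes[2:4] = F2 3F -> value 8178 (2 byte(s))
  byte[4]=0x4B cont=0 payload=0x4B=75: acc |= 75<<0 -> acc=75 shift=7 [end]
Varint 4: bytes[4:5] = 4B -> value 75 (1 byte(s))
  byte[5]=0xC8 cont=1 payload=0x48=72: acc |= 72<<0 -> acc=72 shift=7
  byte[6]=0x4E cont=0 payload=0x4E=78: acc |= 78<<7 -> acc=10056 shift=14 [end]
Varint 5: bytes[5:7] = C8 4E -> value 10056 (2 byte(s))
  byte[7]=0x87 cont=1 payload=0x07=7: acc |= 7<<0 -> acc=7 shift=7
  byte[8]=0x74 cont=0 payload=0x74=116: acc |= 116<<7 -> acc=14855 shift=14 [end]
Varint 6: bytes[7:9] = 87 74 -> value 14855 (2 byte(s))
  byte[9]=0x40 cont=0 payload=0x40=64: acc |= 64<<0 -> acc=64 shift=7 [end]
Varint 7: bytes[9:10] = 40 -> value 64 (1 byte(s))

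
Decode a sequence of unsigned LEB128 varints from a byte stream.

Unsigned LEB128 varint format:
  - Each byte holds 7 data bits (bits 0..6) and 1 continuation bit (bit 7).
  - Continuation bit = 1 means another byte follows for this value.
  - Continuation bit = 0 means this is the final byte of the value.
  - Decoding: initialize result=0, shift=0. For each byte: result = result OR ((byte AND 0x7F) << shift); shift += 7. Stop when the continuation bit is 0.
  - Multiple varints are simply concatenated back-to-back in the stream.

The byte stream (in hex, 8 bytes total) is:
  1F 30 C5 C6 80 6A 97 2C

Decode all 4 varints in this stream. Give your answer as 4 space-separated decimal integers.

Answer: 31 48 222307141 5655

Derivation:
  byte[0]=0x1F cont=0 payload=0x1F=31: acc |= 31<<0 -> acc=31 shift=7 [end]
Varint 1: bytes[0:1] = 1F -> value 31 (1 byte(s))
  byte[1]=0x30 cont=0 payload=0x30=48: acc |= 48<<0 -> acc=48 shift=7 [end]
Varint 2: bytes[1:2] = 30 -> value 48 (1 byte(s))
  byte[2]=0xC5 cont=1 payload=0x45=69: acc |= 69<<0 -> acc=69 shift=7
  byte[3]=0xC6 cont=1 payload=0x46=70: acc |= 70<<7 -> acc=9029 shift=14
  byte[4]=0x80 cont=1 payload=0x00=0: acc |= 0<<14 -> acc=9029 shift=21
  byte[5]=0x6A cont=0 payload=0x6A=106: acc |= 106<<21 -> acc=222307141 shift=28 [end]
Varint 3: bytes[2:6] = C5 C6 80 6A -> value 222307141 (4 byte(s))
  byte[6]=0x97 cont=1 payload=0x17=23: acc |= 23<<0 -> acc=23 shift=7
  byte[7]=0x2C cont=0 payload=0x2C=44: acc |= 44<<7 -> acc=5655 shift=14 [end]
Varint 4: bytes[6:8] = 97 2C -> value 5655 (2 byte(s))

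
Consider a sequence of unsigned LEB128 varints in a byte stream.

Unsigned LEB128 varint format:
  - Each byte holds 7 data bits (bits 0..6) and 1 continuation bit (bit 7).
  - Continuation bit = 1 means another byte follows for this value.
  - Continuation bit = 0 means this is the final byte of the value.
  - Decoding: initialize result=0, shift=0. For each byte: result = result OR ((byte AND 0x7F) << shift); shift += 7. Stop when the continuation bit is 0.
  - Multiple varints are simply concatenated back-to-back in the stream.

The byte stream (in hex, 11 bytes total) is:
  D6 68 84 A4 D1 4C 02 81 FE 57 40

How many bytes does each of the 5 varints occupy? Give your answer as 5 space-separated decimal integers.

Answer: 2 4 1 3 1

Derivation:
  byte[0]=0xD6 cont=1 payload=0x56=86: acc |= 86<<0 -> acc=86 shift=7
  byte[1]=0x68 cont=0 payload=0x68=104: acc |= 104<<7 -> acc=13398 shift=14 [end]
Varint 1: bytes[0:2] = D6 68 -> value 13398 (2 byte(s))
  byte[2]=0x84 cont=1 payload=0x04=4: acc |= 4<<0 -> acc=4 shift=7
  byte[3]=0xA4 cont=1 payload=0x24=36: acc |= 36<<7 -> acc=4612 shift=14
  byte[4]=0xD1 cont=1 payload=0x51=81: acc |= 81<<14 -> acc=1331716 shift=21
  byte[5]=0x4C cont=0 payload=0x4C=76: acc |= 76<<21 -> acc=160715268 shift=28 [end]
Varint 2: bytes[2:6] = 84 A4 D1 4C -> value 160715268 (4 byte(s))
  byte[6]=0x02 cont=0 payload=0x02=2: acc |= 2<<0 -> acc=2 shift=7 [end]
Varint 3: bytes[6:7] = 02 -> value 2 (1 byte(s))
  byte[7]=0x81 cont=1 payload=0x01=1: acc |= 1<<0 -> acc=1 shift=7
  byte[8]=0xFE cont=1 payload=0x7E=126: acc |= 126<<7 -> acc=16129 shift=14
  byte[9]=0x57 cont=0 payload=0x57=87: acc |= 87<<14 -> acc=1441537 shift=21 [end]
Varint 4: bytes[7:10] = 81 FE 57 -> value 1441537 (3 byte(s))
  byte[10]=0x40 cont=0 payload=0x40=64: acc |= 64<<0 -> acc=64 shift=7 [end]
Varint 5: bytes[10:11] = 40 -> value 64 (1 byte(s))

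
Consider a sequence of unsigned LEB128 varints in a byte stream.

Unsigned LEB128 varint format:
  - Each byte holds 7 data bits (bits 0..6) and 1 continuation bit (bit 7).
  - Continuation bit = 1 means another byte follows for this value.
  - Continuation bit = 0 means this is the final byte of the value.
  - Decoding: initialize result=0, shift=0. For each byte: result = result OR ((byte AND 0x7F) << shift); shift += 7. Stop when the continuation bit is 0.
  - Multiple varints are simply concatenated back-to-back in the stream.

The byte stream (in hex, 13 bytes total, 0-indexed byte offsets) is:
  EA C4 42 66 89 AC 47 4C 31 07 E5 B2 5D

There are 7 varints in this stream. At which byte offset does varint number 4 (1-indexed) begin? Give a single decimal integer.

  byte[0]=0xEA cont=1 payload=0x6A=106: acc |= 106<<0 -> acc=106 shift=7
  byte[1]=0xC4 cont=1 payload=0x44=68: acc |= 68<<7 -> acc=8810 shift=14
  byte[2]=0x42 cont=0 payload=0x42=66: acc |= 66<<14 -> acc=1090154 shift=21 [end]
Varint 1: bytes[0:3] = EA C4 42 -> value 1090154 (3 byte(s))
  byte[3]=0x66 cont=0 payload=0x66=102: acc |= 102<<0 -> acc=102 shift=7 [end]
Varint 2: bytes[3:4] = 66 -> value 102 (1 byte(s))
  byte[4]=0x89 cont=1 payload=0x09=9: acc |= 9<<0 -> acc=9 shift=7
  byte[5]=0xAC cont=1 payload=0x2C=44: acc |= 44<<7 -> acc=5641 shift=14
  byte[6]=0x47 cont=0 payload=0x47=71: acc |= 71<<14 -> acc=1168905 shift=21 [end]
Varint 3: bytes[4:7] = 89 AC 47 -> value 1168905 (3 byte(s))
  byte[7]=0x4C cont=0 payload=0x4C=76: acc |= 76<<0 -> acc=76 shift=7 [end]
Varint 4: bytes[7:8] = 4C -> value 76 (1 byte(s))
  byte[8]=0x31 cont=0 payload=0x31=49: acc |= 49<<0 -> acc=49 shift=7 [end]
Varint 5: bytes[8:9] = 31 -> value 49 (1 byte(s))
  byte[9]=0x07 cont=0 payload=0x07=7: acc |= 7<<0 -> acc=7 shift=7 [end]
Varint 6: bytes[9:10] = 07 -> value 7 (1 byte(s))
  byte[10]=0xE5 cont=1 payload=0x65=101: acc |= 101<<0 -> acc=101 shift=7
  byte[11]=0xB2 cont=1 payload=0x32=50: acc |= 50<<7 -> acc=6501 shift=14
  byte[12]=0x5D cont=0 payload=0x5D=93: acc |= 93<<14 -> acc=1530213 shift=21 [end]
Varint 7: bytes[10:13] = E5 B2 5D -> value 1530213 (3 byte(s))

Answer: 7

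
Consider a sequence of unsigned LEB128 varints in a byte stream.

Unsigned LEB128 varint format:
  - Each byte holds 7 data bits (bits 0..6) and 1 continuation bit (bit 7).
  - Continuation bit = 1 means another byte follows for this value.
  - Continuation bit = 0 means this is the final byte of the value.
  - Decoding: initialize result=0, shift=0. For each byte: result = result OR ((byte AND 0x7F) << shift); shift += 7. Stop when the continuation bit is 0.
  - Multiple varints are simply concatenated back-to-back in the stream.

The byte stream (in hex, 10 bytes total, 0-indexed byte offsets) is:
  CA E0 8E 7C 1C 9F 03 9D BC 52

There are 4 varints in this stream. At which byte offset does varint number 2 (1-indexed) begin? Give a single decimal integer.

  byte[0]=0xCA cont=1 payload=0x4A=74: acc |= 74<<0 -> acc=74 shift=7
  byte[1]=0xE0 cont=1 payload=0x60=96: acc |= 96<<7 -> acc=12362 shift=14
  byte[2]=0x8E cont=1 payload=0x0E=14: acc |= 14<<14 -> acc=241738 shift=21
  byte[3]=0x7C cont=0 payload=0x7C=124: acc |= 124<<21 -> acc=260288586 shift=28 [end]
Varint 1: bytes[0:4] = CA E0 8E 7C -> value 260288586 (4 byte(s))
  byte[4]=0x1C cont=0 payload=0x1C=28: acc |= 28<<0 -> acc=28 shift=7 [end]
Varint 2: bytes[4:5] = 1C -> value 28 (1 byte(s))
  byte[5]=0x9F cont=1 payload=0x1F=31: acc |= 31<<0 -> acc=31 shift=7
  byte[6]=0x03 cont=0 payload=0x03=3: acc |= 3<<7 -> acc=415 shift=14 [end]
Varint 3: bytes[5:7] = 9F 03 -> value 415 (2 byte(s))
  byte[7]=0x9D cont=1 payload=0x1D=29: acc |= 29<<0 -> acc=29 shift=7
  byte[8]=0xBC cont=1 payload=0x3C=60: acc |= 60<<7 -> acc=7709 shift=14
  byte[9]=0x52 cont=0 payload=0x52=82: acc |= 82<<14 -> acc=1351197 shift=21 [end]
Varint 4: bytes[7:10] = 9D BC 52 -> value 1351197 (3 byte(s))

Answer: 4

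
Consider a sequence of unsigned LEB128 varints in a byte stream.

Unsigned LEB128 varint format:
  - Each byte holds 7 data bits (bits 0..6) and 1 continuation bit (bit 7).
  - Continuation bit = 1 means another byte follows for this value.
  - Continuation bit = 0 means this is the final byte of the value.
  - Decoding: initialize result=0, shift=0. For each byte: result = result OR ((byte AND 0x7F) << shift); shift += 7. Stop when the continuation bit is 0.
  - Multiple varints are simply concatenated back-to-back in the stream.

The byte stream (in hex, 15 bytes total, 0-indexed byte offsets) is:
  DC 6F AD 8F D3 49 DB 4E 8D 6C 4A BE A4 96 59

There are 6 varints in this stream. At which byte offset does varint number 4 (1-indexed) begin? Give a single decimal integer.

  byte[0]=0xDC cont=1 payload=0x5C=92: acc |= 92<<0 -> acc=92 shift=7
  byte[1]=0x6F cont=0 payload=0x6F=111: acc |= 111<<7 -> acc=14300 shift=14 [end]
Varint 1: bytes[0:2] = DC 6F -> value 14300 (2 byte(s))
  byte[2]=0xAD cont=1 payload=0x2D=45: acc |= 45<<0 -> acc=45 shift=7
  byte[3]=0x8F cont=1 payload=0x0F=15: acc |= 15<<7 -> acc=1965 shift=14
  byte[4]=0xD3 cont=1 payload=0x53=83: acc |= 83<<14 -> acc=1361837 shift=21
  byte[5]=0x49 cont=0 payload=0x49=73: acc |= 73<<21 -> acc=154453933 shift=28 [end]
Varint 2: bytes[2:6] = AD 8F D3 49 -> value 154453933 (4 byte(s))
  byte[6]=0xDB cont=1 payload=0x5B=91: acc |= 91<<0 -> acc=91 shift=7
  byte[7]=0x4E cont=0 payload=0x4E=78: acc |= 78<<7 -> acc=10075 shift=14 [end]
Varint 3: bytes[6:8] = DB 4E -> value 10075 (2 byte(s))
  byte[8]=0x8D cont=1 payload=0x0D=13: acc |= 13<<0 -> acc=13 shift=7
  byte[9]=0x6C cont=0 payload=0x6C=108: acc |= 108<<7 -> acc=13837 shift=14 [end]
Varint 4: bytes[8:10] = 8D 6C -> value 13837 (2 byte(s))
  byte[10]=0x4A cont=0 payload=0x4A=74: acc |= 74<<0 -> acc=74 shift=7 [end]
Varint 5: bytes[10:11] = 4A -> value 74 (1 byte(s))
  byte[11]=0xBE cont=1 payload=0x3E=62: acc |= 62<<0 -> acc=62 shift=7
  byte[12]=0xA4 cont=1 payload=0x24=36: acc |= 36<<7 -> acc=4670 shift=14
  byte[13]=0x96 cont=1 payload=0x16=22: acc |= 22<<14 -> acc=365118 shift=21
  byte[14]=0x59 cont=0 payload=0x59=89: acc |= 89<<21 -> acc=187011646 shift=28 [end]
Varint 6: bytes[11:15] = BE A4 96 59 -> value 187011646 (4 byte(s))

Answer: 8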